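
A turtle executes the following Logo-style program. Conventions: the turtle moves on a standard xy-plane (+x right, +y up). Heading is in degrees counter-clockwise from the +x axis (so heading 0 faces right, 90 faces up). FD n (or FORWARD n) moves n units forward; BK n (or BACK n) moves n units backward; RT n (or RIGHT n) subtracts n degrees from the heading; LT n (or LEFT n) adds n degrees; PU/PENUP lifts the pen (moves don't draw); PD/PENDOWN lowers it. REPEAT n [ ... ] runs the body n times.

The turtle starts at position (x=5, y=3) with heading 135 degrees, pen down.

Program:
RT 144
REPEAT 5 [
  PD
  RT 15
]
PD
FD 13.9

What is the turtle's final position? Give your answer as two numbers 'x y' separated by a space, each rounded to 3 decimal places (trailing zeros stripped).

Answer: 6.453 -10.824

Derivation:
Executing turtle program step by step:
Start: pos=(5,3), heading=135, pen down
RT 144: heading 135 -> 351
REPEAT 5 [
  -- iteration 1/5 --
  PD: pen down
  RT 15: heading 351 -> 336
  -- iteration 2/5 --
  PD: pen down
  RT 15: heading 336 -> 321
  -- iteration 3/5 --
  PD: pen down
  RT 15: heading 321 -> 306
  -- iteration 4/5 --
  PD: pen down
  RT 15: heading 306 -> 291
  -- iteration 5/5 --
  PD: pen down
  RT 15: heading 291 -> 276
]
PD: pen down
FD 13.9: (5,3) -> (6.453,-10.824) [heading=276, draw]
Final: pos=(6.453,-10.824), heading=276, 1 segment(s) drawn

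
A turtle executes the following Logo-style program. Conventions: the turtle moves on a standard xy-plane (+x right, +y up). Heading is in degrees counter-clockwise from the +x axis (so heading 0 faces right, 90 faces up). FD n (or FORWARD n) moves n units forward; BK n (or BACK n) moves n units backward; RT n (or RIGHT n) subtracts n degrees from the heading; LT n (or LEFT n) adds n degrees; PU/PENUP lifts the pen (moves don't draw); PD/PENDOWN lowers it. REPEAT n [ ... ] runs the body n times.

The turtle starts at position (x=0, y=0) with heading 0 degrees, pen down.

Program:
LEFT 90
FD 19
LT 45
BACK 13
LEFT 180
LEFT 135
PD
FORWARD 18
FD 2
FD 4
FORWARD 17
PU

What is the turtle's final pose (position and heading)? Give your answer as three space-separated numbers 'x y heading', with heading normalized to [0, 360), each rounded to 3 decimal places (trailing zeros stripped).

Executing turtle program step by step:
Start: pos=(0,0), heading=0, pen down
LT 90: heading 0 -> 90
FD 19: (0,0) -> (0,19) [heading=90, draw]
LT 45: heading 90 -> 135
BK 13: (0,19) -> (9.192,9.808) [heading=135, draw]
LT 180: heading 135 -> 315
LT 135: heading 315 -> 90
PD: pen down
FD 18: (9.192,9.808) -> (9.192,27.808) [heading=90, draw]
FD 2: (9.192,27.808) -> (9.192,29.808) [heading=90, draw]
FD 4: (9.192,29.808) -> (9.192,33.808) [heading=90, draw]
FD 17: (9.192,33.808) -> (9.192,50.808) [heading=90, draw]
PU: pen up
Final: pos=(9.192,50.808), heading=90, 6 segment(s) drawn

Answer: 9.192 50.808 90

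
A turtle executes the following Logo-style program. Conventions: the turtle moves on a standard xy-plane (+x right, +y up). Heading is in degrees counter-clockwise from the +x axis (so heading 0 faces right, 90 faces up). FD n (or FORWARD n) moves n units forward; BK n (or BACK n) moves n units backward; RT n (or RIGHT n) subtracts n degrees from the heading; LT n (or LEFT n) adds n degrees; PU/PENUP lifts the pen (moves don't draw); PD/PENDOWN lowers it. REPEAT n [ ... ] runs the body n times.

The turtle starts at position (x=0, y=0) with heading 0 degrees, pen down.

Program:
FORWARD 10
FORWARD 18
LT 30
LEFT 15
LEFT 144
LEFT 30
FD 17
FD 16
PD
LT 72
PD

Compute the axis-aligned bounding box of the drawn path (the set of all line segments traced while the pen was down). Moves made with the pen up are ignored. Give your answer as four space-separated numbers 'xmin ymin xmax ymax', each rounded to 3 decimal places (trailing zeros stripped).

Answer: 0 -20.768 28 0

Derivation:
Executing turtle program step by step:
Start: pos=(0,0), heading=0, pen down
FD 10: (0,0) -> (10,0) [heading=0, draw]
FD 18: (10,0) -> (28,0) [heading=0, draw]
LT 30: heading 0 -> 30
LT 15: heading 30 -> 45
LT 144: heading 45 -> 189
LT 30: heading 189 -> 219
FD 17: (28,0) -> (14.789,-10.698) [heading=219, draw]
FD 16: (14.789,-10.698) -> (2.354,-20.768) [heading=219, draw]
PD: pen down
LT 72: heading 219 -> 291
PD: pen down
Final: pos=(2.354,-20.768), heading=291, 4 segment(s) drawn

Segment endpoints: x in {0, 2.354, 10, 14.789, 28}, y in {-20.768, -10.698, 0}
xmin=0, ymin=-20.768, xmax=28, ymax=0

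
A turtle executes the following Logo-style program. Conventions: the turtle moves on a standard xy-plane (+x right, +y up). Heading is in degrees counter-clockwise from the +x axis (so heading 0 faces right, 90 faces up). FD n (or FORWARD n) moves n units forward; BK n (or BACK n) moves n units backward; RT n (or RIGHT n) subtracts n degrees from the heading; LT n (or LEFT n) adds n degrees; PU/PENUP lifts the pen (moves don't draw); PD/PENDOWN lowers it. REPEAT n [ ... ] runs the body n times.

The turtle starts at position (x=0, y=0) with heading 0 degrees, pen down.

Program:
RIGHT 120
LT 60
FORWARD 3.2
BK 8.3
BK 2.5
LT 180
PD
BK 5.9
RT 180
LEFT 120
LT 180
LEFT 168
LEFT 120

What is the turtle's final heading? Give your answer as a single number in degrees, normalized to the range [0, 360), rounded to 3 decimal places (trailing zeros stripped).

Executing turtle program step by step:
Start: pos=(0,0), heading=0, pen down
RT 120: heading 0 -> 240
LT 60: heading 240 -> 300
FD 3.2: (0,0) -> (1.6,-2.771) [heading=300, draw]
BK 8.3: (1.6,-2.771) -> (-2.55,4.417) [heading=300, draw]
BK 2.5: (-2.55,4.417) -> (-3.8,6.582) [heading=300, draw]
LT 180: heading 300 -> 120
PD: pen down
BK 5.9: (-3.8,6.582) -> (-0.85,1.472) [heading=120, draw]
RT 180: heading 120 -> 300
LT 120: heading 300 -> 60
LT 180: heading 60 -> 240
LT 168: heading 240 -> 48
LT 120: heading 48 -> 168
Final: pos=(-0.85,1.472), heading=168, 4 segment(s) drawn

Answer: 168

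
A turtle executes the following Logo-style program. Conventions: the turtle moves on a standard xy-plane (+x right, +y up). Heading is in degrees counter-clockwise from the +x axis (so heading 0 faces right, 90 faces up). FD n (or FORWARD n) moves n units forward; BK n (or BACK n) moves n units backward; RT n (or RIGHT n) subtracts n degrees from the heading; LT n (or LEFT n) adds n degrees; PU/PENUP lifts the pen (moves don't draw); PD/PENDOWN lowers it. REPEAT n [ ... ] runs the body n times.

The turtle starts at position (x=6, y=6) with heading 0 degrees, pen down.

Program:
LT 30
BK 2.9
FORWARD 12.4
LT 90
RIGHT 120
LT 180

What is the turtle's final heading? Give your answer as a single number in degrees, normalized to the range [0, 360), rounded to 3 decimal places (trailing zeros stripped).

Answer: 180

Derivation:
Executing turtle program step by step:
Start: pos=(6,6), heading=0, pen down
LT 30: heading 0 -> 30
BK 2.9: (6,6) -> (3.489,4.55) [heading=30, draw]
FD 12.4: (3.489,4.55) -> (14.227,10.75) [heading=30, draw]
LT 90: heading 30 -> 120
RT 120: heading 120 -> 0
LT 180: heading 0 -> 180
Final: pos=(14.227,10.75), heading=180, 2 segment(s) drawn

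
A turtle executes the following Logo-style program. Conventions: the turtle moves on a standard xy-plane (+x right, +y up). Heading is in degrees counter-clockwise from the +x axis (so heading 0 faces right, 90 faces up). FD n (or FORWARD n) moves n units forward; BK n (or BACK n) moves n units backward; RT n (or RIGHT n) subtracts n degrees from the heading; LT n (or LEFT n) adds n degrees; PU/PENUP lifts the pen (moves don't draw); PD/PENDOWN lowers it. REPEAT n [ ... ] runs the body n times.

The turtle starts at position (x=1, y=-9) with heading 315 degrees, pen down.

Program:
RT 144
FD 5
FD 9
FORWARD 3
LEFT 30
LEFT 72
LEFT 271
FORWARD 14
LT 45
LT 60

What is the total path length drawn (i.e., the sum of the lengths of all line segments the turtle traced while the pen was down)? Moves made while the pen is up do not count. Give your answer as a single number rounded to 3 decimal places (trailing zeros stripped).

Executing turtle program step by step:
Start: pos=(1,-9), heading=315, pen down
RT 144: heading 315 -> 171
FD 5: (1,-9) -> (-3.938,-8.218) [heading=171, draw]
FD 9: (-3.938,-8.218) -> (-12.828,-6.81) [heading=171, draw]
FD 3: (-12.828,-6.81) -> (-15.791,-6.341) [heading=171, draw]
LT 30: heading 171 -> 201
LT 72: heading 201 -> 273
LT 271: heading 273 -> 184
FD 14: (-15.791,-6.341) -> (-29.757,-7.317) [heading=184, draw]
LT 45: heading 184 -> 229
LT 60: heading 229 -> 289
Final: pos=(-29.757,-7.317), heading=289, 4 segment(s) drawn

Segment lengths:
  seg 1: (1,-9) -> (-3.938,-8.218), length = 5
  seg 2: (-3.938,-8.218) -> (-12.828,-6.81), length = 9
  seg 3: (-12.828,-6.81) -> (-15.791,-6.341), length = 3
  seg 4: (-15.791,-6.341) -> (-29.757,-7.317), length = 14
Total = 31

Answer: 31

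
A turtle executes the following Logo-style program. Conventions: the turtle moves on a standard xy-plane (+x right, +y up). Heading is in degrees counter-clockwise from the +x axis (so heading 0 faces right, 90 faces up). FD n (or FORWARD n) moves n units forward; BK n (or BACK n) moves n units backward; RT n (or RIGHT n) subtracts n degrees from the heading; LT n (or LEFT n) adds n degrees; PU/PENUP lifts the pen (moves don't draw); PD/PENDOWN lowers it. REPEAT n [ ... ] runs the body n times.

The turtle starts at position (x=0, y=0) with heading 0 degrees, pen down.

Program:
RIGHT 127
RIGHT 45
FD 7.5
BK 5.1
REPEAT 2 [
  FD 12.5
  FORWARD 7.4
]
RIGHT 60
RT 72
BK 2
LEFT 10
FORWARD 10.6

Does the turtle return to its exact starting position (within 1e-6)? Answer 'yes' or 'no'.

Executing turtle program step by step:
Start: pos=(0,0), heading=0, pen down
RT 127: heading 0 -> 233
RT 45: heading 233 -> 188
FD 7.5: (0,0) -> (-7.427,-1.044) [heading=188, draw]
BK 5.1: (-7.427,-1.044) -> (-2.377,-0.334) [heading=188, draw]
REPEAT 2 [
  -- iteration 1/2 --
  FD 12.5: (-2.377,-0.334) -> (-14.755,-2.074) [heading=188, draw]
  FD 7.4: (-14.755,-2.074) -> (-22.083,-3.104) [heading=188, draw]
  -- iteration 2/2 --
  FD 12.5: (-22.083,-3.104) -> (-34.461,-4.843) [heading=188, draw]
  FD 7.4: (-34.461,-4.843) -> (-41.789,-5.873) [heading=188, draw]
]
RT 60: heading 188 -> 128
RT 72: heading 128 -> 56
BK 2: (-41.789,-5.873) -> (-42.908,-7.531) [heading=56, draw]
LT 10: heading 56 -> 66
FD 10.6: (-42.908,-7.531) -> (-38.596,2.152) [heading=66, draw]
Final: pos=(-38.596,2.152), heading=66, 8 segment(s) drawn

Start position: (0, 0)
Final position: (-38.596, 2.152)
Distance = 38.656; >= 1e-6 -> NOT closed

Answer: no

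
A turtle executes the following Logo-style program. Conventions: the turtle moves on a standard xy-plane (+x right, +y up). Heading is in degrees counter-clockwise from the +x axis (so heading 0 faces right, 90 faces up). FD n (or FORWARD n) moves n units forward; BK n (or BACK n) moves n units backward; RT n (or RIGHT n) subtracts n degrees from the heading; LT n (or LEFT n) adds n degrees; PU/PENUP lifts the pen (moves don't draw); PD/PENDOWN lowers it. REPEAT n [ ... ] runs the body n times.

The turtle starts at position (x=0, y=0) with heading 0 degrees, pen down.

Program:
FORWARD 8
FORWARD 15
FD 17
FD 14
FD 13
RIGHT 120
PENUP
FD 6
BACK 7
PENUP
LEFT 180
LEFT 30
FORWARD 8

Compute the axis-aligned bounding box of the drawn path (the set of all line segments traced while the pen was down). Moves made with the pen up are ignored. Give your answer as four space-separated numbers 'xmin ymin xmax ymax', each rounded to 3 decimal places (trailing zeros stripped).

Executing turtle program step by step:
Start: pos=(0,0), heading=0, pen down
FD 8: (0,0) -> (8,0) [heading=0, draw]
FD 15: (8,0) -> (23,0) [heading=0, draw]
FD 17: (23,0) -> (40,0) [heading=0, draw]
FD 14: (40,0) -> (54,0) [heading=0, draw]
FD 13: (54,0) -> (67,0) [heading=0, draw]
RT 120: heading 0 -> 240
PU: pen up
FD 6: (67,0) -> (64,-5.196) [heading=240, move]
BK 7: (64,-5.196) -> (67.5,0.866) [heading=240, move]
PU: pen up
LT 180: heading 240 -> 60
LT 30: heading 60 -> 90
FD 8: (67.5,0.866) -> (67.5,8.866) [heading=90, move]
Final: pos=(67.5,8.866), heading=90, 5 segment(s) drawn

Segment endpoints: x in {0, 8, 23, 40, 54, 67}, y in {0}
xmin=0, ymin=0, xmax=67, ymax=0

Answer: 0 0 67 0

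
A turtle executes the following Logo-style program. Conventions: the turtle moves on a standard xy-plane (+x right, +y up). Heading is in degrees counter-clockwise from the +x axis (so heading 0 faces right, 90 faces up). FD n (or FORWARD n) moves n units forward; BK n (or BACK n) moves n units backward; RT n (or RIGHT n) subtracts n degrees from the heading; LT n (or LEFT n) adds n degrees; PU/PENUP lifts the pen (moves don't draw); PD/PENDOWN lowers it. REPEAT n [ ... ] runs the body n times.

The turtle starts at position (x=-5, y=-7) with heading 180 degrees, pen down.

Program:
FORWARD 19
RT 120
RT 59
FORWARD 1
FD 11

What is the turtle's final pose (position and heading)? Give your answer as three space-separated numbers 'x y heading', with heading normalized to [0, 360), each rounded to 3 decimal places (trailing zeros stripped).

Executing turtle program step by step:
Start: pos=(-5,-7), heading=180, pen down
FD 19: (-5,-7) -> (-24,-7) [heading=180, draw]
RT 120: heading 180 -> 60
RT 59: heading 60 -> 1
FD 1: (-24,-7) -> (-23,-6.983) [heading=1, draw]
FD 11: (-23,-6.983) -> (-12.002,-6.791) [heading=1, draw]
Final: pos=(-12.002,-6.791), heading=1, 3 segment(s) drawn

Answer: -12.002 -6.791 1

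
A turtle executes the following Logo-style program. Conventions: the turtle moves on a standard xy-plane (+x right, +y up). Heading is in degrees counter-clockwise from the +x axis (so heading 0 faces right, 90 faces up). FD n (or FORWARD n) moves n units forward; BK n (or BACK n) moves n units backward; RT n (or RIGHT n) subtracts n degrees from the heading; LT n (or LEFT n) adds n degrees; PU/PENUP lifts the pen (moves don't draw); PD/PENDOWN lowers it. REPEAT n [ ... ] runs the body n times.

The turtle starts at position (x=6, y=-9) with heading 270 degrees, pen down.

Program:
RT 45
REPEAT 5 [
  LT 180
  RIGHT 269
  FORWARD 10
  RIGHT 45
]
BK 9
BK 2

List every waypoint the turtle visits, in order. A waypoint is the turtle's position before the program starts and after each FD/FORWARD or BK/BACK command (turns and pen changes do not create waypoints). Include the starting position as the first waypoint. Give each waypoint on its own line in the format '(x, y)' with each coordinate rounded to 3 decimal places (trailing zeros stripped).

Executing turtle program step by step:
Start: pos=(6,-9), heading=270, pen down
RT 45: heading 270 -> 225
REPEAT 5 [
  -- iteration 1/5 --
  LT 180: heading 225 -> 45
  RT 269: heading 45 -> 136
  FD 10: (6,-9) -> (-1.193,-2.053) [heading=136, draw]
  RT 45: heading 136 -> 91
  -- iteration 2/5 --
  LT 180: heading 91 -> 271
  RT 269: heading 271 -> 2
  FD 10: (-1.193,-2.053) -> (8.801,-1.704) [heading=2, draw]
  RT 45: heading 2 -> 317
  -- iteration 3/5 --
  LT 180: heading 317 -> 137
  RT 269: heading 137 -> 228
  FD 10: (8.801,-1.704) -> (2.109,-9.136) [heading=228, draw]
  RT 45: heading 228 -> 183
  -- iteration 4/5 --
  LT 180: heading 183 -> 3
  RT 269: heading 3 -> 94
  FD 10: (2.109,-9.136) -> (1.412,0.84) [heading=94, draw]
  RT 45: heading 94 -> 49
  -- iteration 5/5 --
  LT 180: heading 49 -> 229
  RT 269: heading 229 -> 320
  FD 10: (1.412,0.84) -> (9.072,-5.588) [heading=320, draw]
  RT 45: heading 320 -> 275
]
BK 9: (9.072,-5.588) -> (8.288,3.378) [heading=275, draw]
BK 2: (8.288,3.378) -> (8.113,5.37) [heading=275, draw]
Final: pos=(8.113,5.37), heading=275, 7 segment(s) drawn
Waypoints (8 total):
(6, -9)
(-1.193, -2.053)
(8.801, -1.704)
(2.109, -9.136)
(1.412, 0.84)
(9.072, -5.588)
(8.288, 3.378)
(8.113, 5.37)

Answer: (6, -9)
(-1.193, -2.053)
(8.801, -1.704)
(2.109, -9.136)
(1.412, 0.84)
(9.072, -5.588)
(8.288, 3.378)
(8.113, 5.37)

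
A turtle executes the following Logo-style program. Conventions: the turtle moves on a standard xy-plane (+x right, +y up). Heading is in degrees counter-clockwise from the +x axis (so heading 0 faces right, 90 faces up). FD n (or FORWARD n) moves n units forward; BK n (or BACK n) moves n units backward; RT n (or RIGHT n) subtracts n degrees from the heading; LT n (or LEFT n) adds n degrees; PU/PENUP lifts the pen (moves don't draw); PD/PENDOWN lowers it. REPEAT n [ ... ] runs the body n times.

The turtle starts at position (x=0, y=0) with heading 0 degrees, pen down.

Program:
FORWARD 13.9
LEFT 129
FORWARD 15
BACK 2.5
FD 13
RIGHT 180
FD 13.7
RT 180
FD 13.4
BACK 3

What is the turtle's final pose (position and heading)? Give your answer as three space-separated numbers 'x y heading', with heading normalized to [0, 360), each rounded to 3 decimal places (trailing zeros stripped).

Executing turtle program step by step:
Start: pos=(0,0), heading=0, pen down
FD 13.9: (0,0) -> (13.9,0) [heading=0, draw]
LT 129: heading 0 -> 129
FD 15: (13.9,0) -> (4.46,11.657) [heading=129, draw]
BK 2.5: (4.46,11.657) -> (6.033,9.714) [heading=129, draw]
FD 13: (6.033,9.714) -> (-2.148,19.817) [heading=129, draw]
RT 180: heading 129 -> 309
FD 13.7: (-2.148,19.817) -> (6.474,9.17) [heading=309, draw]
RT 180: heading 309 -> 129
FD 13.4: (6.474,9.17) -> (-1.959,19.584) [heading=129, draw]
BK 3: (-1.959,19.584) -> (-0.071,17.253) [heading=129, draw]
Final: pos=(-0.071,17.253), heading=129, 7 segment(s) drawn

Answer: -0.071 17.253 129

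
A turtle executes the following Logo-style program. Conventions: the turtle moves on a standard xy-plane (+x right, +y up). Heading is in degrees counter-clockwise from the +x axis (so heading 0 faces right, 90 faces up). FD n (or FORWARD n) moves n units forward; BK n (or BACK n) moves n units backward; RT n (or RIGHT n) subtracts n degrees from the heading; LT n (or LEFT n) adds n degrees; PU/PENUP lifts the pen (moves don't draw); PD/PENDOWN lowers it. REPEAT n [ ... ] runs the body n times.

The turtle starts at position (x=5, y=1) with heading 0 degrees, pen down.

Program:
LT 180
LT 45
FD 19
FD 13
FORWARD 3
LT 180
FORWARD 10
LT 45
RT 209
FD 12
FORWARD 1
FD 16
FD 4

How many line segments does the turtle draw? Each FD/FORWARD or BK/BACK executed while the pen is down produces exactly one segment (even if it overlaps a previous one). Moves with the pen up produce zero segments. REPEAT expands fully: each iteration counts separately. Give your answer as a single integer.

Answer: 8

Derivation:
Executing turtle program step by step:
Start: pos=(5,1), heading=0, pen down
LT 180: heading 0 -> 180
LT 45: heading 180 -> 225
FD 19: (5,1) -> (-8.435,-12.435) [heading=225, draw]
FD 13: (-8.435,-12.435) -> (-17.627,-21.627) [heading=225, draw]
FD 3: (-17.627,-21.627) -> (-19.749,-23.749) [heading=225, draw]
LT 180: heading 225 -> 45
FD 10: (-19.749,-23.749) -> (-12.678,-16.678) [heading=45, draw]
LT 45: heading 45 -> 90
RT 209: heading 90 -> 241
FD 12: (-12.678,-16.678) -> (-18.495,-27.173) [heading=241, draw]
FD 1: (-18.495,-27.173) -> (-18.98,-28.048) [heading=241, draw]
FD 16: (-18.98,-28.048) -> (-26.737,-42.042) [heading=241, draw]
FD 4: (-26.737,-42.042) -> (-28.676,-45.54) [heading=241, draw]
Final: pos=(-28.676,-45.54), heading=241, 8 segment(s) drawn
Segments drawn: 8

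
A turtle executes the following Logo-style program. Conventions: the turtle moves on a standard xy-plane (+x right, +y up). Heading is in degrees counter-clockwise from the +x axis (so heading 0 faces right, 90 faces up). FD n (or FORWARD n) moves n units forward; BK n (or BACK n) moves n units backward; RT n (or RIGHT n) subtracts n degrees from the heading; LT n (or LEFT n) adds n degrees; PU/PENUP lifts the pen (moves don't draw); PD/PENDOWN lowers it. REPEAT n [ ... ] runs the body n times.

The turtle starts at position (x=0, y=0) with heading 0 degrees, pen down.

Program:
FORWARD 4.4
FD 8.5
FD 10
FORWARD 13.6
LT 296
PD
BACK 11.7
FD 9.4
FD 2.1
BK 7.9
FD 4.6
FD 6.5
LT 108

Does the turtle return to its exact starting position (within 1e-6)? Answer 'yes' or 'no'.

Answer: no

Derivation:
Executing turtle program step by step:
Start: pos=(0,0), heading=0, pen down
FD 4.4: (0,0) -> (4.4,0) [heading=0, draw]
FD 8.5: (4.4,0) -> (12.9,0) [heading=0, draw]
FD 10: (12.9,0) -> (22.9,0) [heading=0, draw]
FD 13.6: (22.9,0) -> (36.5,0) [heading=0, draw]
LT 296: heading 0 -> 296
PD: pen down
BK 11.7: (36.5,0) -> (31.371,10.516) [heading=296, draw]
FD 9.4: (31.371,10.516) -> (35.492,2.067) [heading=296, draw]
FD 2.1: (35.492,2.067) -> (36.412,0.18) [heading=296, draw]
BK 7.9: (36.412,0.18) -> (32.949,7.28) [heading=296, draw]
FD 4.6: (32.949,7.28) -> (34.966,3.146) [heading=296, draw]
FD 6.5: (34.966,3.146) -> (37.815,-2.696) [heading=296, draw]
LT 108: heading 296 -> 44
Final: pos=(37.815,-2.696), heading=44, 10 segment(s) drawn

Start position: (0, 0)
Final position: (37.815, -2.696)
Distance = 37.911; >= 1e-6 -> NOT closed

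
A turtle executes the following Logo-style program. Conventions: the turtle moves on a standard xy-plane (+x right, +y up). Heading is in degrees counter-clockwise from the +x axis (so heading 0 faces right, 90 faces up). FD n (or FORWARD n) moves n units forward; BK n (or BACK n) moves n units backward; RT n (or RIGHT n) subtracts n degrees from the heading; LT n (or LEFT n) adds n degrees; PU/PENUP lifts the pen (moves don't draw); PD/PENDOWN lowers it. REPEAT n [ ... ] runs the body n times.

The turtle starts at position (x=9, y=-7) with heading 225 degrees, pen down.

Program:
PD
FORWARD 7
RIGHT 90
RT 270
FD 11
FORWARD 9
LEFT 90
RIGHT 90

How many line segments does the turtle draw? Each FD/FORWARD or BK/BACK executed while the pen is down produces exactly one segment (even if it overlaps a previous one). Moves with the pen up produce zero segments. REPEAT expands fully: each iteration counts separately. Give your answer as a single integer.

Executing turtle program step by step:
Start: pos=(9,-7), heading=225, pen down
PD: pen down
FD 7: (9,-7) -> (4.05,-11.95) [heading=225, draw]
RT 90: heading 225 -> 135
RT 270: heading 135 -> 225
FD 11: (4.05,-11.95) -> (-3.728,-19.728) [heading=225, draw]
FD 9: (-3.728,-19.728) -> (-10.092,-26.092) [heading=225, draw]
LT 90: heading 225 -> 315
RT 90: heading 315 -> 225
Final: pos=(-10.092,-26.092), heading=225, 3 segment(s) drawn
Segments drawn: 3

Answer: 3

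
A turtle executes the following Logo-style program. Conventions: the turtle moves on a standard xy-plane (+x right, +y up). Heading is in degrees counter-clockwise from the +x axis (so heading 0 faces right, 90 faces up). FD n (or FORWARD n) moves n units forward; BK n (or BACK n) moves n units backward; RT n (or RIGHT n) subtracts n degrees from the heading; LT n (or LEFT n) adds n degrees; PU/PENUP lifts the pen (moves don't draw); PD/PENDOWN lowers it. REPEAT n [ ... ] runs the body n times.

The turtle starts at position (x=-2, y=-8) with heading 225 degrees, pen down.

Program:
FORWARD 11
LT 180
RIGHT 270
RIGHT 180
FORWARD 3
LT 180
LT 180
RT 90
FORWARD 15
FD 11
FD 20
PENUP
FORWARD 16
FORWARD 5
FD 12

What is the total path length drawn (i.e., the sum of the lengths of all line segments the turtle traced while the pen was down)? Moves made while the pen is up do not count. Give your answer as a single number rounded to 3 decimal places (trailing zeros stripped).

Answer: 60

Derivation:
Executing turtle program step by step:
Start: pos=(-2,-8), heading=225, pen down
FD 11: (-2,-8) -> (-9.778,-15.778) [heading=225, draw]
LT 180: heading 225 -> 45
RT 270: heading 45 -> 135
RT 180: heading 135 -> 315
FD 3: (-9.778,-15.778) -> (-7.657,-17.899) [heading=315, draw]
LT 180: heading 315 -> 135
LT 180: heading 135 -> 315
RT 90: heading 315 -> 225
FD 15: (-7.657,-17.899) -> (-18.263,-28.506) [heading=225, draw]
FD 11: (-18.263,-28.506) -> (-26.042,-36.284) [heading=225, draw]
FD 20: (-26.042,-36.284) -> (-40.184,-50.426) [heading=225, draw]
PU: pen up
FD 16: (-40.184,-50.426) -> (-51.497,-61.74) [heading=225, move]
FD 5: (-51.497,-61.74) -> (-55.033,-65.276) [heading=225, move]
FD 12: (-55.033,-65.276) -> (-63.518,-73.761) [heading=225, move]
Final: pos=(-63.518,-73.761), heading=225, 5 segment(s) drawn

Segment lengths:
  seg 1: (-2,-8) -> (-9.778,-15.778), length = 11
  seg 2: (-9.778,-15.778) -> (-7.657,-17.899), length = 3
  seg 3: (-7.657,-17.899) -> (-18.263,-28.506), length = 15
  seg 4: (-18.263,-28.506) -> (-26.042,-36.284), length = 11
  seg 5: (-26.042,-36.284) -> (-40.184,-50.426), length = 20
Total = 60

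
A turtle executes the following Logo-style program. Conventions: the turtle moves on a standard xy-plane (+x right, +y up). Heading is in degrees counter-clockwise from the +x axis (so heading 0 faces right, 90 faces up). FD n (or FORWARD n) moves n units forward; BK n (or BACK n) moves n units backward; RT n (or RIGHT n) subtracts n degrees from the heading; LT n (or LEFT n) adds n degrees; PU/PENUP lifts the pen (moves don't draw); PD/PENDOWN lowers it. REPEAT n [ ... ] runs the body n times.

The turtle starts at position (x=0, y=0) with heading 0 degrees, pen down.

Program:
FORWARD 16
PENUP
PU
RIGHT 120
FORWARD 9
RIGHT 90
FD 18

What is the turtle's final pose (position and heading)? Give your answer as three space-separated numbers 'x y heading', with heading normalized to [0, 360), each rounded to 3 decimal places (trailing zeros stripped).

Executing turtle program step by step:
Start: pos=(0,0), heading=0, pen down
FD 16: (0,0) -> (16,0) [heading=0, draw]
PU: pen up
PU: pen up
RT 120: heading 0 -> 240
FD 9: (16,0) -> (11.5,-7.794) [heading=240, move]
RT 90: heading 240 -> 150
FD 18: (11.5,-7.794) -> (-4.088,1.206) [heading=150, move]
Final: pos=(-4.088,1.206), heading=150, 1 segment(s) drawn

Answer: -4.088 1.206 150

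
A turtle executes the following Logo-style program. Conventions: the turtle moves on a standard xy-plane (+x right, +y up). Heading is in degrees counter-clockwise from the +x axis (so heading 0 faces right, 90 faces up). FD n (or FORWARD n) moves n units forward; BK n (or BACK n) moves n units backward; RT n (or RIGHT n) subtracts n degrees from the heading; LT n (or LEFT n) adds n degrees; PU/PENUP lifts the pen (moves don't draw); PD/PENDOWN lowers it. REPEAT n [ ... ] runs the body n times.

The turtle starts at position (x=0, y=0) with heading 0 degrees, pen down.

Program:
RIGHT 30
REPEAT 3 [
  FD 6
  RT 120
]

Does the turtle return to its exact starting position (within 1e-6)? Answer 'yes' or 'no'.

Answer: yes

Derivation:
Executing turtle program step by step:
Start: pos=(0,0), heading=0, pen down
RT 30: heading 0 -> 330
REPEAT 3 [
  -- iteration 1/3 --
  FD 6: (0,0) -> (5.196,-3) [heading=330, draw]
  RT 120: heading 330 -> 210
  -- iteration 2/3 --
  FD 6: (5.196,-3) -> (0,-6) [heading=210, draw]
  RT 120: heading 210 -> 90
  -- iteration 3/3 --
  FD 6: (0,-6) -> (0,0) [heading=90, draw]
  RT 120: heading 90 -> 330
]
Final: pos=(0,0), heading=330, 3 segment(s) drawn

Start position: (0, 0)
Final position: (0, 0)
Distance = 0; < 1e-6 -> CLOSED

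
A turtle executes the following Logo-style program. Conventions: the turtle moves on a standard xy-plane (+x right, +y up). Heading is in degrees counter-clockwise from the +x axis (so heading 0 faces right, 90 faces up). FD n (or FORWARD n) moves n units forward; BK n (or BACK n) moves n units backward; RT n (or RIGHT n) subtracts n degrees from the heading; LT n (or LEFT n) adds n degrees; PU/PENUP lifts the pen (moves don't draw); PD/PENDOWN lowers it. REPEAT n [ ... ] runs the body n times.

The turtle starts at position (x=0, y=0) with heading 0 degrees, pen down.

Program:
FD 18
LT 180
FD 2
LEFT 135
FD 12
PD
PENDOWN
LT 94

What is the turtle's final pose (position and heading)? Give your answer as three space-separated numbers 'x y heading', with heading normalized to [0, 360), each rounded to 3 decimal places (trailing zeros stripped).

Executing turtle program step by step:
Start: pos=(0,0), heading=0, pen down
FD 18: (0,0) -> (18,0) [heading=0, draw]
LT 180: heading 0 -> 180
FD 2: (18,0) -> (16,0) [heading=180, draw]
LT 135: heading 180 -> 315
FD 12: (16,0) -> (24.485,-8.485) [heading=315, draw]
PD: pen down
PD: pen down
LT 94: heading 315 -> 49
Final: pos=(24.485,-8.485), heading=49, 3 segment(s) drawn

Answer: 24.485 -8.485 49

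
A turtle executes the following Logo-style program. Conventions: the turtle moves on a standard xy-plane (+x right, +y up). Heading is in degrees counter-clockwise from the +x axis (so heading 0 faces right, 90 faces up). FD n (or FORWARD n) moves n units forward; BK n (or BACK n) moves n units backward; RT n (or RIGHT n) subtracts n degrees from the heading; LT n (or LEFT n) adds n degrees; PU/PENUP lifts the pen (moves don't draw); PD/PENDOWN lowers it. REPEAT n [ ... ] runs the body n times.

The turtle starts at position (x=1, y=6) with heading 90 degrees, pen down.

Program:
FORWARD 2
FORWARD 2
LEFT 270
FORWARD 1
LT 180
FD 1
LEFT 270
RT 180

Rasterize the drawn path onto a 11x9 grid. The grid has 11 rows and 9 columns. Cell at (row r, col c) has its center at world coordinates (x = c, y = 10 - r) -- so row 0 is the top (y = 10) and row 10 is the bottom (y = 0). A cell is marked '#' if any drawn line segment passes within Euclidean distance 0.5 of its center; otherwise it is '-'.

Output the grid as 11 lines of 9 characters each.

Segment 0: (1,6) -> (1,8)
Segment 1: (1,8) -> (1,10)
Segment 2: (1,10) -> (2,10)
Segment 3: (2,10) -> (1,10)

Answer: -##------
-#-------
-#-------
-#-------
-#-------
---------
---------
---------
---------
---------
---------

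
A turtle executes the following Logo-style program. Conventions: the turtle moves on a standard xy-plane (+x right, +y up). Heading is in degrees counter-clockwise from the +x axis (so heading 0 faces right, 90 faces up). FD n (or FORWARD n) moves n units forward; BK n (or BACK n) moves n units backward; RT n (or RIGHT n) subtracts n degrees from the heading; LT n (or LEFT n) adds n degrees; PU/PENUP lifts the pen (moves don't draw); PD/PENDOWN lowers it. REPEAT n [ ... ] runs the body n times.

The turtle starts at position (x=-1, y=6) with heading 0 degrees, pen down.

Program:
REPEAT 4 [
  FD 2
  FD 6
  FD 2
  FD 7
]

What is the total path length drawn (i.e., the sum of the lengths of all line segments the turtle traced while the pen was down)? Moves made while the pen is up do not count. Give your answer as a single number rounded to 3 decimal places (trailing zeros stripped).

Executing turtle program step by step:
Start: pos=(-1,6), heading=0, pen down
REPEAT 4 [
  -- iteration 1/4 --
  FD 2: (-1,6) -> (1,6) [heading=0, draw]
  FD 6: (1,6) -> (7,6) [heading=0, draw]
  FD 2: (7,6) -> (9,6) [heading=0, draw]
  FD 7: (9,6) -> (16,6) [heading=0, draw]
  -- iteration 2/4 --
  FD 2: (16,6) -> (18,6) [heading=0, draw]
  FD 6: (18,6) -> (24,6) [heading=0, draw]
  FD 2: (24,6) -> (26,6) [heading=0, draw]
  FD 7: (26,6) -> (33,6) [heading=0, draw]
  -- iteration 3/4 --
  FD 2: (33,6) -> (35,6) [heading=0, draw]
  FD 6: (35,6) -> (41,6) [heading=0, draw]
  FD 2: (41,6) -> (43,6) [heading=0, draw]
  FD 7: (43,6) -> (50,6) [heading=0, draw]
  -- iteration 4/4 --
  FD 2: (50,6) -> (52,6) [heading=0, draw]
  FD 6: (52,6) -> (58,6) [heading=0, draw]
  FD 2: (58,6) -> (60,6) [heading=0, draw]
  FD 7: (60,6) -> (67,6) [heading=0, draw]
]
Final: pos=(67,6), heading=0, 16 segment(s) drawn

Segment lengths:
  seg 1: (-1,6) -> (1,6), length = 2
  seg 2: (1,6) -> (7,6), length = 6
  seg 3: (7,6) -> (9,6), length = 2
  seg 4: (9,6) -> (16,6), length = 7
  seg 5: (16,6) -> (18,6), length = 2
  seg 6: (18,6) -> (24,6), length = 6
  seg 7: (24,6) -> (26,6), length = 2
  seg 8: (26,6) -> (33,6), length = 7
  seg 9: (33,6) -> (35,6), length = 2
  seg 10: (35,6) -> (41,6), length = 6
  seg 11: (41,6) -> (43,6), length = 2
  seg 12: (43,6) -> (50,6), length = 7
  seg 13: (50,6) -> (52,6), length = 2
  seg 14: (52,6) -> (58,6), length = 6
  seg 15: (58,6) -> (60,6), length = 2
  seg 16: (60,6) -> (67,6), length = 7
Total = 68

Answer: 68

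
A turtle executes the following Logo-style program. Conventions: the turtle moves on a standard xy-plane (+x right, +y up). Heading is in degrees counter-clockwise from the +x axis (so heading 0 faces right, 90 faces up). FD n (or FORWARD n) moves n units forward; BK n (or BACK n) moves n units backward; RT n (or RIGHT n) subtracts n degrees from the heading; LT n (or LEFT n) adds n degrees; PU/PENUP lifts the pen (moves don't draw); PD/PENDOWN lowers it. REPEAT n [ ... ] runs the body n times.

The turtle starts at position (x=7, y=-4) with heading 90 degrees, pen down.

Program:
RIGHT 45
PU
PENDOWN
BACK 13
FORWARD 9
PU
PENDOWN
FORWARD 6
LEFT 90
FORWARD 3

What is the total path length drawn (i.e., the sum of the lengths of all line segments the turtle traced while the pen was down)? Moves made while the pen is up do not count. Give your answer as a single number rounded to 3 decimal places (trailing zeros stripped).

Answer: 31

Derivation:
Executing turtle program step by step:
Start: pos=(7,-4), heading=90, pen down
RT 45: heading 90 -> 45
PU: pen up
PD: pen down
BK 13: (7,-4) -> (-2.192,-13.192) [heading=45, draw]
FD 9: (-2.192,-13.192) -> (4.172,-6.828) [heading=45, draw]
PU: pen up
PD: pen down
FD 6: (4.172,-6.828) -> (8.414,-2.586) [heading=45, draw]
LT 90: heading 45 -> 135
FD 3: (8.414,-2.586) -> (6.293,-0.464) [heading=135, draw]
Final: pos=(6.293,-0.464), heading=135, 4 segment(s) drawn

Segment lengths:
  seg 1: (7,-4) -> (-2.192,-13.192), length = 13
  seg 2: (-2.192,-13.192) -> (4.172,-6.828), length = 9
  seg 3: (4.172,-6.828) -> (8.414,-2.586), length = 6
  seg 4: (8.414,-2.586) -> (6.293,-0.464), length = 3
Total = 31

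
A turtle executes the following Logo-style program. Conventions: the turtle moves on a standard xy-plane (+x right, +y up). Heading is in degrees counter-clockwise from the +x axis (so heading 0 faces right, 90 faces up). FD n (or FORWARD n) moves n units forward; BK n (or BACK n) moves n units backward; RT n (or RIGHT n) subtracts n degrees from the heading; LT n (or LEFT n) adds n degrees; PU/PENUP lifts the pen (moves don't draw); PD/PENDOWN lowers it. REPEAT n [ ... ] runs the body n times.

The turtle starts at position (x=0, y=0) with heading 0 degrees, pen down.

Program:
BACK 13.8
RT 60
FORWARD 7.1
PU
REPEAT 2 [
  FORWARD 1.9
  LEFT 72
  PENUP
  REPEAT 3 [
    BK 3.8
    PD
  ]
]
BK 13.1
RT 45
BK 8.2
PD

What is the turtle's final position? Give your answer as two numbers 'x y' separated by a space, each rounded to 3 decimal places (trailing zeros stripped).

Executing turtle program step by step:
Start: pos=(0,0), heading=0, pen down
BK 13.8: (0,0) -> (-13.8,0) [heading=0, draw]
RT 60: heading 0 -> 300
FD 7.1: (-13.8,0) -> (-10.25,-6.149) [heading=300, draw]
PU: pen up
REPEAT 2 [
  -- iteration 1/2 --
  FD 1.9: (-10.25,-6.149) -> (-9.3,-7.794) [heading=300, move]
  LT 72: heading 300 -> 12
  PU: pen up
  REPEAT 3 [
    -- iteration 1/3 --
    BK 3.8: (-9.3,-7.794) -> (-13.017,-8.584) [heading=12, move]
    PD: pen down
    -- iteration 2/3 --
    BK 3.8: (-13.017,-8.584) -> (-16.734,-9.374) [heading=12, draw]
    PD: pen down
    -- iteration 3/3 --
    BK 3.8: (-16.734,-9.374) -> (-20.451,-10.164) [heading=12, draw]
    PD: pen down
  ]
  -- iteration 2/2 --
  FD 1.9: (-20.451,-10.164) -> (-18.592,-9.769) [heading=12, draw]
  LT 72: heading 12 -> 84
  PU: pen up
  REPEAT 3 [
    -- iteration 1/3 --
    BK 3.8: (-18.592,-9.769) -> (-18.99,-13.549) [heading=84, move]
    PD: pen down
    -- iteration 2/3 --
    BK 3.8: (-18.99,-13.549) -> (-19.387,-17.328) [heading=84, draw]
    PD: pen down
    -- iteration 3/3 --
    BK 3.8: (-19.387,-17.328) -> (-19.784,-21.107) [heading=84, draw]
    PD: pen down
  ]
]
BK 13.1: (-19.784,-21.107) -> (-21.153,-34.135) [heading=84, draw]
RT 45: heading 84 -> 39
BK 8.2: (-21.153,-34.135) -> (-27.526,-39.296) [heading=39, draw]
PD: pen down
Final: pos=(-27.526,-39.296), heading=39, 9 segment(s) drawn

Answer: -27.526 -39.296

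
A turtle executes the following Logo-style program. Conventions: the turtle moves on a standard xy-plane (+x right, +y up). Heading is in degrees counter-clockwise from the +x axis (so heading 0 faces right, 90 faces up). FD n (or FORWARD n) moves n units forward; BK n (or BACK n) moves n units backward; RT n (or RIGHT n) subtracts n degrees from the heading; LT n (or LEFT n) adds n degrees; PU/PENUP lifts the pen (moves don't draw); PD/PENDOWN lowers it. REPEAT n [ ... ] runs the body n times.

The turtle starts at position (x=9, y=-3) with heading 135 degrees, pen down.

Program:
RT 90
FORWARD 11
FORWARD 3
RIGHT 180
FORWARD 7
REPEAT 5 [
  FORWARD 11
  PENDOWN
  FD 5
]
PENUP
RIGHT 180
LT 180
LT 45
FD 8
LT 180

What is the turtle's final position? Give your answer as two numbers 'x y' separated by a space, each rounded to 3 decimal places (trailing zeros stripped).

Answer: -42.619 -62.619

Derivation:
Executing turtle program step by step:
Start: pos=(9,-3), heading=135, pen down
RT 90: heading 135 -> 45
FD 11: (9,-3) -> (16.778,4.778) [heading=45, draw]
FD 3: (16.778,4.778) -> (18.899,6.899) [heading=45, draw]
RT 180: heading 45 -> 225
FD 7: (18.899,6.899) -> (13.95,1.95) [heading=225, draw]
REPEAT 5 [
  -- iteration 1/5 --
  FD 11: (13.95,1.95) -> (6.172,-5.828) [heading=225, draw]
  PD: pen down
  FD 5: (6.172,-5.828) -> (2.636,-9.364) [heading=225, draw]
  -- iteration 2/5 --
  FD 11: (2.636,-9.364) -> (-5.142,-17.142) [heading=225, draw]
  PD: pen down
  FD 5: (-5.142,-17.142) -> (-8.678,-20.678) [heading=225, draw]
  -- iteration 3/5 --
  FD 11: (-8.678,-20.678) -> (-16.456,-28.456) [heading=225, draw]
  PD: pen down
  FD 5: (-16.456,-28.456) -> (-19.991,-31.991) [heading=225, draw]
  -- iteration 4/5 --
  FD 11: (-19.991,-31.991) -> (-27.77,-39.77) [heading=225, draw]
  PD: pen down
  FD 5: (-27.77,-39.77) -> (-31.305,-43.305) [heading=225, draw]
  -- iteration 5/5 --
  FD 11: (-31.305,-43.305) -> (-39.083,-51.083) [heading=225, draw]
  PD: pen down
  FD 5: (-39.083,-51.083) -> (-42.619,-54.619) [heading=225, draw]
]
PU: pen up
RT 180: heading 225 -> 45
LT 180: heading 45 -> 225
LT 45: heading 225 -> 270
FD 8: (-42.619,-54.619) -> (-42.619,-62.619) [heading=270, move]
LT 180: heading 270 -> 90
Final: pos=(-42.619,-62.619), heading=90, 13 segment(s) drawn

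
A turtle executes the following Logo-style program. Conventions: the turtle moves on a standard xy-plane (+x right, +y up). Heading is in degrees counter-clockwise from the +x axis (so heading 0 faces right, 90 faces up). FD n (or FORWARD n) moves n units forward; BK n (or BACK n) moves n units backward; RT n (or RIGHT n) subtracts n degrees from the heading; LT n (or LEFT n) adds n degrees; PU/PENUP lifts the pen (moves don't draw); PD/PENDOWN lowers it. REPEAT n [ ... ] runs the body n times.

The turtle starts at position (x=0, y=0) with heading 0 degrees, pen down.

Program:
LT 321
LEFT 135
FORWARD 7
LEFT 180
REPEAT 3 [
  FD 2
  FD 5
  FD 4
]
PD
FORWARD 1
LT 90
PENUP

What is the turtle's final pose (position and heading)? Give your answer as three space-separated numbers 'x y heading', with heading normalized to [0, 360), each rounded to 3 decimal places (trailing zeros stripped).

Answer: 2.822 -26.852 6

Derivation:
Executing turtle program step by step:
Start: pos=(0,0), heading=0, pen down
LT 321: heading 0 -> 321
LT 135: heading 321 -> 96
FD 7: (0,0) -> (-0.732,6.962) [heading=96, draw]
LT 180: heading 96 -> 276
REPEAT 3 [
  -- iteration 1/3 --
  FD 2: (-0.732,6.962) -> (-0.523,4.973) [heading=276, draw]
  FD 5: (-0.523,4.973) -> (0,0) [heading=276, draw]
  FD 4: (0,0) -> (0.418,-3.978) [heading=276, draw]
  -- iteration 2/3 --
  FD 2: (0.418,-3.978) -> (0.627,-5.967) [heading=276, draw]
  FD 5: (0.627,-5.967) -> (1.15,-10.94) [heading=276, draw]
  FD 4: (1.15,-10.94) -> (1.568,-14.918) [heading=276, draw]
  -- iteration 3/3 --
  FD 2: (1.568,-14.918) -> (1.777,-16.907) [heading=276, draw]
  FD 5: (1.777,-16.907) -> (2.3,-21.879) [heading=276, draw]
  FD 4: (2.3,-21.879) -> (2.718,-25.858) [heading=276, draw]
]
PD: pen down
FD 1: (2.718,-25.858) -> (2.822,-26.852) [heading=276, draw]
LT 90: heading 276 -> 6
PU: pen up
Final: pos=(2.822,-26.852), heading=6, 11 segment(s) drawn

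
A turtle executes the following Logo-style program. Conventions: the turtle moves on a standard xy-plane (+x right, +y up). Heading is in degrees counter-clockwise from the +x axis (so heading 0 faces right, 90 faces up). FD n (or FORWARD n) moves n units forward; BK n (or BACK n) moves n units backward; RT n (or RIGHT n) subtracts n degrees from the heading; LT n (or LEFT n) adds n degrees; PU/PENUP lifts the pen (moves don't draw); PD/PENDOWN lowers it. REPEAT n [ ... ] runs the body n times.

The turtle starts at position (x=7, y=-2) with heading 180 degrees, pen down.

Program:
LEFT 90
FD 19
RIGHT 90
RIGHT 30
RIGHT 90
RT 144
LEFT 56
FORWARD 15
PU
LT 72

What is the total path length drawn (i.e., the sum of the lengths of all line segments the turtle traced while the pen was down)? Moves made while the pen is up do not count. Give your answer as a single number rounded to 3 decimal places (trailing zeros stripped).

Executing turtle program step by step:
Start: pos=(7,-2), heading=180, pen down
LT 90: heading 180 -> 270
FD 19: (7,-2) -> (7,-21) [heading=270, draw]
RT 90: heading 270 -> 180
RT 30: heading 180 -> 150
RT 90: heading 150 -> 60
RT 144: heading 60 -> 276
LT 56: heading 276 -> 332
FD 15: (7,-21) -> (20.244,-28.042) [heading=332, draw]
PU: pen up
LT 72: heading 332 -> 44
Final: pos=(20.244,-28.042), heading=44, 2 segment(s) drawn

Segment lengths:
  seg 1: (7,-2) -> (7,-21), length = 19
  seg 2: (7,-21) -> (20.244,-28.042), length = 15
Total = 34

Answer: 34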